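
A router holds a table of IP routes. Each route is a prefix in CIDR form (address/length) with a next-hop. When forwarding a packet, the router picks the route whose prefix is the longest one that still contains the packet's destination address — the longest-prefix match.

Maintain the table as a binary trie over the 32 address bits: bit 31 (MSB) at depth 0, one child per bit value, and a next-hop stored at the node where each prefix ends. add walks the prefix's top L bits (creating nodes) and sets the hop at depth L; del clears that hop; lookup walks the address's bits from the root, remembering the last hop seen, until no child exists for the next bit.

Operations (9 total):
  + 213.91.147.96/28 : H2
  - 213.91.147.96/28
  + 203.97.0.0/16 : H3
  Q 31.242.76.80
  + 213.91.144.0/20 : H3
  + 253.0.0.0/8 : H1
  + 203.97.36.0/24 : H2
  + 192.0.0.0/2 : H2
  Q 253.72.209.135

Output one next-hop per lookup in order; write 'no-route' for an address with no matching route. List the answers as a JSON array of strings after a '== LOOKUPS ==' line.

Process each operation:
  + 213.91.147.96/28 (H2) depth=28
  del 213.91.147.96/28 (clear depth 28)
  + 203.97.0.0/16 (H3) depth=16
  ? 31.242.76.80  path d0:-  best=no-route
  + 213.91.144.0/20 (H3) depth=20
  + 253.0.0.0/8 (H1) depth=8
  + 203.97.36.0/24 (H2) depth=24
  + 192.0.0.0/2 (H2) depth=2
  ? 253.72.209.135  path d0:-→d1:-→d2:H2→d3:-→d4:-→d5:-→d6:-→d7:-→d8:H1  best=H1

== LOOKUPS ==
["no-route","H1"]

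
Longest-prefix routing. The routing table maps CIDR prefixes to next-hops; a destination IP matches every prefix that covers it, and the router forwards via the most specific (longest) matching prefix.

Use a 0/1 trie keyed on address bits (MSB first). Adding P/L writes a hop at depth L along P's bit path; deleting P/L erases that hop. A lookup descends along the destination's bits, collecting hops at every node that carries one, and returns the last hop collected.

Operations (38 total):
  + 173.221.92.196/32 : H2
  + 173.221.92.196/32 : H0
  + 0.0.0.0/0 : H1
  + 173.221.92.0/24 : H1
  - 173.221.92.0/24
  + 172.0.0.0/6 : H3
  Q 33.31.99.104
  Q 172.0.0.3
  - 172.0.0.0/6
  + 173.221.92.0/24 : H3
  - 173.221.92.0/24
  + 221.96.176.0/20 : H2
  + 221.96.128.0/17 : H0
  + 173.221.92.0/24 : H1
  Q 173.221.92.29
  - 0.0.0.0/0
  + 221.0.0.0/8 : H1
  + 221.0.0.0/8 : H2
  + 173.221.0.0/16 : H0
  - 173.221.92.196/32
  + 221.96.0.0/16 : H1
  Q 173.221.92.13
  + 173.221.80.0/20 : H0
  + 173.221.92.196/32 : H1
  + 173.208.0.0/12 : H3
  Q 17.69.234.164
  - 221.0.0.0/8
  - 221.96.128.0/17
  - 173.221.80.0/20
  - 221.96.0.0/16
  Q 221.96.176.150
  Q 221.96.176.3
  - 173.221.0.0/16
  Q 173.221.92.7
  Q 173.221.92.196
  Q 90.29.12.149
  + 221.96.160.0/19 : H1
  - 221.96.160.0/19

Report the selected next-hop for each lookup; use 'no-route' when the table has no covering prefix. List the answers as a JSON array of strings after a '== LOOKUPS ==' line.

Process each operation:
  + 173.221.92.196/32 (H2) depth=32
  + 173.221.92.196/32 (H0) depth=32
  + 0.0.0.0/0 (H1) depth=0
  + 173.221.92.0/24 (H1) depth=24
  - 173.221.92.0/24 clear@24
  + 172.0.0.0/6 (H3) depth=6
  ? 33.31.99.104  path d0:H1  best=H1
  ? 172.0.0.3  path d0:H1→d1:-→d2:-→d3:-→d4:-→d5:-→d6:H3→d7:-  best=H3
  - 172.0.0.0/6 clear@6
  + 173.221.92.0/24 (H3) depth=24
  - 173.221.92.0/24 clear@24
  + 221.96.176.0/20 (H2) depth=20
  + 221.96.128.0/17 (H0) depth=17
  + 173.221.92.0/24 (H1) depth=24
  ? 173.221.92.29  path d0:H1→d1:-→d2:-→d3:-→d4:-→d5:-→d6:-→d7:-→d8:-→d9:-→d10:-→d11:-→d12:-→d13:-→d14:-→d15:-→d16:-→d17:-→d18:-→d19:-→d20:-→d21:-→d22:-→d23:-→d24:H1  best=H1
  - 0.0.0.0/0 clear@0
  + 221.0.0.0/8 (H1) depth=8
  + 221.0.0.0/8 (H2) depth=8
  + 173.221.0.0/16 (H0) depth=16
  - 173.221.92.196/32 clear@32
  + 221.96.0.0/16 (H1) depth=16
  ? 173.221.92.13  path d0:-→d1:-→d2:-→d3:-→d4:-→d5:-→d6:-→d7:-→d8:-→d9:-→d10:-→d11:-→d12:-→d13:-→d14:-→d15:-→d16:H0→d17:-→d18:-→d19:-→d20:-→d21:-→d22:-→d23:-→d24:H1  best=H1
  + 173.221.80.0/20 (H0) depth=20
  + 173.221.92.196/32 (H1) depth=32
  + 173.208.0.0/12 (H3) depth=12
  ? 17.69.234.164  path d0:-  best=no-route
  - 221.0.0.0/8 clear@8
  - 221.96.128.0/17 clear@17
  - 173.221.80.0/20 clear@20
  - 221.96.0.0/16 clear@16
  ? 221.96.176.150  path d0:-→d1:-→d2:-→d3:-→d4:-→d5:-→d6:-→d7:-→d8:-→d9:-→d10:-→d11:-→d12:-→d13:-→d14:-→d15:-→d16:-→d17:-→d18:-→d19:-→d20:H2  best=H2
  ? 221.96.176.3  path d0:-→d1:-→d2:-→d3:-→d4:-→d5:-→d6:-→d7:-→d8:-→d9:-→d10:-→d11:-→d12:-→d13:-→d14:-→d15:-→d16:-→d17:-→d18:-→d19:-→d20:H2  best=H2
  - 173.221.0.0/16 clear@16
  ? 173.221.92.7  path d0:-→d1:-→d2:-→d3:-→d4:-→d5:-→d6:-→d7:-→d8:-→d9:-→d10:-→d11:-→d12:H3→d13:-→d14:-→d15:-→d16:-→d17:-→d18:-→d19:-→d20:-→d21:-→d22:-→d23:-→d24:H1  best=H1
  ? 173.221.92.196  path d0:-→d1:-→d2:-→d3:-→d4:-→d5:-→d6:-→d7:-→d8:-→d9:-→d10:-→d11:-→d12:H3→d13:-→d14:-→d15:-→d16:-→d17:-→d18:-→d19:-→d20:-→d21:-→d22:-→d23:-→d24:H1→d25:-→d26:-→d27:-→d28:-→d29:-→d30:-→d31:-→d32:H1  best=H1
  ? 90.29.12.149  path d0:-  best=no-route
  + 221.96.160.0/19 (H1) depth=19
  - 221.96.160.0/19 clear@19

== LOOKUPS ==
["H1","H3","H1","H1","no-route","H2","H2","H1","H1","no-route"]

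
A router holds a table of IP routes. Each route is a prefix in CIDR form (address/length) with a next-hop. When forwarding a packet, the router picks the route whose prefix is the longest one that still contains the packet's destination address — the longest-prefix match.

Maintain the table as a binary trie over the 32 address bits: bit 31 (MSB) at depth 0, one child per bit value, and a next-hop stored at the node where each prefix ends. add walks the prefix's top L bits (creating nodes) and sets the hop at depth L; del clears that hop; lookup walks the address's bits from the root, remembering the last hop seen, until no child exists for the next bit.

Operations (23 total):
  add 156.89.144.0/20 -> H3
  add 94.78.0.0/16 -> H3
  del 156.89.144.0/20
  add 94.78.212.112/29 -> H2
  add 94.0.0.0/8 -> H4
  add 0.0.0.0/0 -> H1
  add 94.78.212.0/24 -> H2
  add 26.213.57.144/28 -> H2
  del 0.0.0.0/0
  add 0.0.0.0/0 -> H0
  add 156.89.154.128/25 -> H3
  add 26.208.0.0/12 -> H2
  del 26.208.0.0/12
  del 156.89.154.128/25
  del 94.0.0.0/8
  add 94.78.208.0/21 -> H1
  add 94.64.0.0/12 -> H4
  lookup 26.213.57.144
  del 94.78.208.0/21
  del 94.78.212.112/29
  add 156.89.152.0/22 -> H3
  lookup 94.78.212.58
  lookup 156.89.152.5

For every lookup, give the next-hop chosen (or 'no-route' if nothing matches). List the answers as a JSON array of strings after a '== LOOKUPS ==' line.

Process each operation:
  add 156.89.144.0/20 -> H3 at depth 20
  add 94.78.0.0/16 -> H3 at depth 16
  del 156.89.144.0/20 (clear depth 20)
  add 94.78.212.112/29 -> H2 at depth 29
  add 94.0.0.0/8 -> H4 at depth 8
  add 0.0.0.0/0 -> H1 at depth 0
  add 94.78.212.0/24 -> H2 at depth 24
  add 26.213.57.144/28 -> H2 at depth 28
  del 0.0.0.0/0 (clear depth 0)
  add 0.0.0.0/0 -> H0 at depth 0
  add 156.89.154.128/25 -> H3 at depth 25
  add 26.208.0.0/12 -> H2 at depth 12
  del 26.208.0.0/12 (clear depth 12)
  del 156.89.154.128/25 (clear depth 25)
  del 94.0.0.0/8 (clear depth 8)
  add 94.78.208.0/21 -> H1 at depth 21
  add 94.64.0.0/12 -> H4 at depth 12
  Q 26.213.57.144: descend 0001101011010101001110011001 ; hops seen [H0,H2] ; pick H2
  del 94.78.208.0/21 (clear depth 21)
  del 94.78.212.112/29 (clear depth 29)
  add 156.89.152.0/22 -> H3 at depth 22
  Q 94.78.212.58: descend 0101111001001110110101000 ; hops seen [H0,H4,H3,H2] ; pick H2
  Q 156.89.152.5: descend 1001110001011001100110 ; hops seen [H0,H3] ; pick H3

== LOOKUPS ==
["H2","H2","H3"]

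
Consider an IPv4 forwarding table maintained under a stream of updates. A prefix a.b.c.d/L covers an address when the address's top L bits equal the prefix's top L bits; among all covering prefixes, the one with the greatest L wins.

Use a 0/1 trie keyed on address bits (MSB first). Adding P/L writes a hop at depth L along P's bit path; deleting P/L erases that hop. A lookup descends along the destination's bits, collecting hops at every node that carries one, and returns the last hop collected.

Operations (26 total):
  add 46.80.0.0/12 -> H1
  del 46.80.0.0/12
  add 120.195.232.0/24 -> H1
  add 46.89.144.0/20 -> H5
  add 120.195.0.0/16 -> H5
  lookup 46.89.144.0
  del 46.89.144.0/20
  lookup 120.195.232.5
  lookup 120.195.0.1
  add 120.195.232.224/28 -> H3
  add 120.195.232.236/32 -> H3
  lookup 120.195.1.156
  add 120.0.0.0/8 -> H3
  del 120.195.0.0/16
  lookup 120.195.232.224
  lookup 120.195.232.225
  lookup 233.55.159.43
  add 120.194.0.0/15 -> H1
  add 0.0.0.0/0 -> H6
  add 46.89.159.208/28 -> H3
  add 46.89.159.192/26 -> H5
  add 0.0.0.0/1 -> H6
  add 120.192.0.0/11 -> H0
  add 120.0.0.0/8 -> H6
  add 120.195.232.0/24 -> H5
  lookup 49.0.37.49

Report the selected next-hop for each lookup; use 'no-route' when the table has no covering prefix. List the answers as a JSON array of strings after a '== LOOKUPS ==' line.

Apply in order:
  add 46.80.0.0/12 -> H1 at depth 12
  del 46.80.0.0/12 (clear depth 12)
  add 120.195.232.0/24 -> H1 at depth 24
  add 46.89.144.0/20 -> H5 at depth 20
  add 120.195.0.0/16 -> H5 at depth 16
  ? 46.89.144.0  path d0:-→d1:-→d2:-→d3:-→d4:-→d5:-→d6:-→d7:-→d8:-→d9:-→d10:-→d11:-→d12:-→d13:-→d14:-→d15:-→d16:-→d17:-→d18:-→d19:-→d20:H5  best=H5
  del 46.89.144.0/20 (clear depth 20)
  ? 120.195.232.5  path d0:-→d1:-→d2:-→d3:-→d4:-→d5:-→d6:-→d7:-→d8:-→d9:-→d10:-→d11:-→d12:-→d13:-→d14:-→d15:-→d16:H5→d17:-→d18:-→d19:-→d20:-→d21:-→d22:-→d23:-→d24:H1  best=H1
  ? 120.195.0.1  path d0:-→d1:-→d2:-→d3:-→d4:-→d5:-→d6:-→d7:-→d8:-→d9:-→d10:-→d11:-→d12:-→d13:-→d14:-→d15:-→d16:H5  best=H5
  add 120.195.232.224/28 -> H3 at depth 28
  add 120.195.232.236/32 -> H3 at depth 32
  ? 120.195.1.156  path d0:-→d1:-→d2:-→d3:-→d4:-→d5:-→d6:-→d7:-→d8:-→d9:-→d10:-→d11:-→d12:-→d13:-→d14:-→d15:-→d16:H5  best=H5
  add 120.0.0.0/8 -> H3 at depth 8
  del 120.195.0.0/16 (clear depth 16)
  ? 120.195.232.224  path d0:-→d1:-→d2:-→d3:-→d4:-→d5:-→d6:-→d7:-→d8:H3→d9:-→d10:-→d11:-→d12:-→d13:-→d14:-→d15:-→d16:-→d17:-→d18:-→d19:-→d20:-→d21:-→d22:-→d23:-→d24:H1→d25:-→d26:-→d27:-→d28:H3  best=H3
  ? 120.195.232.225  path d0:-→d1:-→d2:-→d3:-→d4:-→d5:-→d6:-→d7:-→d8:H3→d9:-→d10:-→d11:-→d12:-→d13:-→d14:-→d15:-→d16:-→d17:-→d18:-→d19:-→d20:-→d21:-→d22:-→d23:-→d24:H1→d25:-→d26:-→d27:-→d28:H3  best=H3
  ? 233.55.159.43  path d0:-  best=no-route
  add 120.194.0.0/15 -> H1 at depth 15
  add 0.0.0.0/0 -> H6 at depth 0
  add 46.89.159.208/28 -> H3 at depth 28
  add 46.89.159.192/26 -> H5 at depth 26
  add 0.0.0.0/1 -> H6 at depth 1
  add 120.192.0.0/11 -> H0 at depth 11
  add 120.0.0.0/8 -> H6 at depth 8
  add 120.195.232.0/24 -> H5 at depth 24
  ? 49.0.37.49  path d0:H6→d1:H6→d2:-→d3:-  best=H6

== LOOKUPS ==
["H5","H1","H5","H5","H3","H3","no-route","H6"]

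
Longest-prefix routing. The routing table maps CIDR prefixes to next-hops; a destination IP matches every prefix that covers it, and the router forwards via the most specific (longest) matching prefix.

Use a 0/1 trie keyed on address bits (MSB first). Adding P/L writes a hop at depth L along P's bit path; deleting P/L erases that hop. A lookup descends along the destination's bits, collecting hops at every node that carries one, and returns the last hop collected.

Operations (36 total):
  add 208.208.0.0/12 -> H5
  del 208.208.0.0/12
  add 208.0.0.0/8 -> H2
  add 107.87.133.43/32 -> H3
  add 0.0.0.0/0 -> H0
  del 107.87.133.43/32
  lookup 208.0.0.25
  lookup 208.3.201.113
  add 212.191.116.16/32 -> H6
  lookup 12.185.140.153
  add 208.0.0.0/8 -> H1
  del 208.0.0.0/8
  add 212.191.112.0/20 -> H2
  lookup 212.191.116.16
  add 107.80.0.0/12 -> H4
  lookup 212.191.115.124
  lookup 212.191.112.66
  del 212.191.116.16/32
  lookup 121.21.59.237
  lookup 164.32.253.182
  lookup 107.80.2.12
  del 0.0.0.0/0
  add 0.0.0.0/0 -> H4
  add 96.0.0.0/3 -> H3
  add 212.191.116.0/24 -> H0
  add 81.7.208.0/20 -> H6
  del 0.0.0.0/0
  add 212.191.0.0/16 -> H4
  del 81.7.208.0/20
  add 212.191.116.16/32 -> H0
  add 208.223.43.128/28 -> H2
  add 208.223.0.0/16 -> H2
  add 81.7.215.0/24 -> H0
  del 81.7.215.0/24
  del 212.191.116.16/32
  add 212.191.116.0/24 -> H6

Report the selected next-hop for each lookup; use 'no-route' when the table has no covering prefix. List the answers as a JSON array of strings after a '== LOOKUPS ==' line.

Process each operation:
  add 208.208.0.0/12 -> H5 at depth 12
  - 208.208.0.0/12 clear@12
  add 208.0.0.0/8 -> H2 at depth 8
  add 107.87.133.43/32 -> H3 at depth 32
  add 0.0.0.0/0 -> H0 at depth 0
  - 107.87.133.43/32 clear@32
  lookup 208.0.0.25: bits 11010000 walk d0:H0→d1:-→d2:-→d3:-→d4:-→d5:-→d6:-→d7:-→d8:H2 -> H2
  lookup 208.3.201.113: bits 11010000 walk d0:H0→d1:-→d2:-→d3:-→d4:-→d5:-→d6:-→d7:-→d8:H2 -> H2
  add 212.191.116.16/32 -> H6 at depth 32
  lookup 12.185.140.153: bits 0 walk d0:H0→d1:- -> H0
  add 208.0.0.0/8 -> H1 at depth 8
  - 208.0.0.0/8 clear@8
  add 212.191.112.0/20 -> H2 at depth 20
  lookup 212.191.116.16: bits 11010100101111110111010000010000 walk d0:H0→d1:-→d2:-→d3:-→d4:-→d5:-→d6:-→d7:-→d8:-→d9:-→d10:-→d11:-→d12:-→d13:-→d14:-→d15:-→d16:-→d17:-→d18:-→d19:-→d20:H2→d21:-→d22:-→d23:-→d24:-→d25:-→d26:-→d27:-→d28:-→d29:-→d30:-→d31:-→d32:H6 -> H6
  add 107.80.0.0/12 -> H4 at depth 12
  lookup 212.191.115.124: bits 110101001011111101110 walk d0:H0→d1:-→d2:-→d3:-→d4:-→d5:-→d6:-→d7:-→d8:-→d9:-→d10:-→d11:-→d12:-→d13:-→d14:-→d15:-→d16:-→d17:-→d18:-→d19:-→d20:H2→d21:- -> H2
  lookup 212.191.112.66: bits 110101001011111101110 walk d0:H0→d1:-→d2:-→d3:-→d4:-→d5:-→d6:-→d7:-→d8:-→d9:-→d10:-→d11:-→d12:-→d13:-→d14:-→d15:-→d16:-→d17:-→d18:-→d19:-→d20:H2→d21:- -> H2
  - 212.191.116.16/32 clear@32
  lookup 121.21.59.237: bits 011 walk d0:H0→d1:-→d2:-→d3:- -> H0
  lookup 164.32.253.182: bits 1 walk d0:H0→d1:- -> H0
  lookup 107.80.2.12: bits 0110101101010 walk d0:H0→d1:-→d2:-→d3:-→d4:-→d5:-→d6:-→d7:-→d8:-→d9:-→d10:-→d11:-→d12:H4→d13:- -> H4
  - 0.0.0.0/0 clear@0
  add 0.0.0.0/0 -> H4 at depth 0
  add 96.0.0.0/3 -> H3 at depth 3
  add 212.191.116.0/24 -> H0 at depth 24
  add 81.7.208.0/20 -> H6 at depth 20
  - 0.0.0.0/0 clear@0
  add 212.191.0.0/16 -> H4 at depth 16
  - 81.7.208.0/20 clear@20
  add 212.191.116.16/32 -> H0 at depth 32
  add 208.223.43.128/28 -> H2 at depth 28
  add 208.223.0.0/16 -> H2 at depth 16
  add 81.7.215.0/24 -> H0 at depth 24
  - 81.7.215.0/24 clear@24
  - 212.191.116.16/32 clear@32
  add 212.191.116.0/24 -> H6 at depth 24

== LOOKUPS ==
["H2","H2","H0","H6","H2","H2","H0","H0","H4"]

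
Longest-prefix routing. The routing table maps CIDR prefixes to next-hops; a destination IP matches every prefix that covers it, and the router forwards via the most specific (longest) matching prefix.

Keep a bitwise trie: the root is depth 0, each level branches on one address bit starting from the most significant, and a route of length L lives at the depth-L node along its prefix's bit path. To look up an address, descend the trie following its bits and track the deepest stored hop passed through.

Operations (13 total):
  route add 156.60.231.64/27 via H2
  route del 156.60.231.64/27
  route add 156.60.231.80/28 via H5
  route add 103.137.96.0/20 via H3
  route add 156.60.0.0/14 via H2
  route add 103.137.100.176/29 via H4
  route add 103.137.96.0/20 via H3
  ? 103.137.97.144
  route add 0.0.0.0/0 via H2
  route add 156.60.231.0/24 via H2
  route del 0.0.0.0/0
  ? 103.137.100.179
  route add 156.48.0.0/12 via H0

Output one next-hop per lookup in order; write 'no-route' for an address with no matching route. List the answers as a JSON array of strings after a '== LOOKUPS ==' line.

Process each operation:
  + 156.60.231.64/27 (H2) depth=27
  del 156.60.231.64/27 (clear depth 27)
  + 156.60.231.80/28 (H5) depth=28
  + 103.137.96.0/20 (H3) depth=20
  + 156.60.0.0/14 (H2) depth=14
  + 103.137.100.176/29 (H4) depth=29
  + 103.137.96.0/20 (H3) depth=20
  Q 103.137.97.144: descend 011001111000100101100 ; hops seen [H3] ; pick H3
  + 0.0.0.0/0 (H2) depth=0
  + 156.60.231.0/24 (H2) depth=24
  del 0.0.0.0/0 (clear depth 0)
  Q 103.137.100.179: descend 01100111100010010110010010110 ; hops seen [H3,H4] ; pick H4
  + 156.48.0.0/12 (H0) depth=12

== LOOKUPS ==
["H3","H4"]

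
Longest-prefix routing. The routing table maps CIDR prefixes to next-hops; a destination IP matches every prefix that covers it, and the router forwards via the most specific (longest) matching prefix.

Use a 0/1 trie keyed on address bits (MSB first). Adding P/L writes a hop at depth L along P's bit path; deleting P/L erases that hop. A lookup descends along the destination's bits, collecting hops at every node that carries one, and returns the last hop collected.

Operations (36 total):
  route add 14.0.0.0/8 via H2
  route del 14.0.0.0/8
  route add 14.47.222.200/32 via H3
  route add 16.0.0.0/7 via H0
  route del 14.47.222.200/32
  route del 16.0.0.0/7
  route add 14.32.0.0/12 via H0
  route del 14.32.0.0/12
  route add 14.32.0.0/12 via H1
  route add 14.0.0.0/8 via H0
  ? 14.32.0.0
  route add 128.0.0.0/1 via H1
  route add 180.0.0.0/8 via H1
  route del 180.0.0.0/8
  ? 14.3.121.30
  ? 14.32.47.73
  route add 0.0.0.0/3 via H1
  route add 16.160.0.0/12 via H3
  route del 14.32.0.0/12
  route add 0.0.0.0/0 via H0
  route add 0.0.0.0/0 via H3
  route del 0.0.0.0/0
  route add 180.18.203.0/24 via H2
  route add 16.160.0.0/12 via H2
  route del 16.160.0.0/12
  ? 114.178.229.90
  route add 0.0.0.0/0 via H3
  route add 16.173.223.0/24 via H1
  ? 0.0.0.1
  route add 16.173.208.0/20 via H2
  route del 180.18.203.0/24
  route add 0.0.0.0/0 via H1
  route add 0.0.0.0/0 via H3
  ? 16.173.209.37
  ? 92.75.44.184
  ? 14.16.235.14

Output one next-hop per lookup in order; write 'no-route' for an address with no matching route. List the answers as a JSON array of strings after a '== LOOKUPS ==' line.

Process each operation:
  + 14.0.0.0/8 (H2) depth=8
  - 14.0.0.0/8 clear@8
  + 14.47.222.200/32 (H3) depth=32
  + 16.0.0.0/7 (H0) depth=7
  - 14.47.222.200/32 clear@32
  - 16.0.0.0/7 clear@7
  + 14.32.0.0/12 (H0) depth=12
  - 14.32.0.0/12 clear@12
  + 14.32.0.0/12 (H1) depth=12
  + 14.0.0.0/8 (H0) depth=8
  lookup 14.32.0.0: bits 000011100010 walk d0:-→d1:-→d2:-→d3:-→d4:-→d5:-→d6:-→d7:-→d8:H0→d9:-→d10:-→d11:-→d12:H1 -> H1
  + 128.0.0.0/1 (H1) depth=1
  + 180.0.0.0/8 (H1) depth=8
  - 180.0.0.0/8 clear@8
  lookup 14.3.121.30: bits 0000111000 walk d0:-→d1:-→d2:-→d3:-→d4:-→d5:-→d6:-→d7:-→d8:H0→d9:-→d10:- -> H0
  lookup 14.32.47.73: bits 000011100010 walk d0:-→d1:-→d2:-→d3:-→d4:-→d5:-→d6:-→d7:-→d8:H0→d9:-→d10:-→d11:-→d12:H1 -> H1
  + 0.0.0.0/3 (H1) depth=3
  + 16.160.0.0/12 (H3) depth=12
  - 14.32.0.0/12 clear@12
  + 0.0.0.0/0 (H0) depth=0
  + 0.0.0.0/0 (H3) depth=0
  - 0.0.0.0/0 clear@0
  + 180.18.203.0/24 (H2) depth=24
  + 16.160.0.0/12 (H2) depth=12
  - 16.160.0.0/12 clear@12
  lookup 114.178.229.90: bits 0 walk d0:-→d1:- -> no-route
  + 0.0.0.0/0 (H3) depth=0
  + 16.173.223.0/24 (H1) depth=24
  lookup 0.0.0.1: bits 0000 walk d0:H3→d1:-→d2:-→d3:H1→d4:- -> H1
  + 16.173.208.0/20 (H2) depth=20
  - 180.18.203.0/24 clear@24
  + 0.0.0.0/0 (H1) depth=0
  + 0.0.0.0/0 (H3) depth=0
  lookup 16.173.209.37: bits 00010000101011011101 walk d0:H3→d1:-→d2:-→d3:H1→d4:-→d5:-→d6:-→d7:-→d8:-→d9:-→d10:-→d11:-→d12:-→d13:-→d14:-→d15:-→d16:-→d17:-→d18:-→d19:-→d20:H2 -> H2
  lookup 92.75.44.184: bits 0 walk d0:H3→d1:- -> H3
  lookup 14.16.235.14: bits 0000111000 walk d0:H3→d1:-→d2:-→d3:H1→d4:-→d5:-→d6:-→d7:-→d8:H0→d9:-→d10:- -> H0

== LOOKUPS ==
["H1","H0","H1","no-route","H1","H2","H3","H0"]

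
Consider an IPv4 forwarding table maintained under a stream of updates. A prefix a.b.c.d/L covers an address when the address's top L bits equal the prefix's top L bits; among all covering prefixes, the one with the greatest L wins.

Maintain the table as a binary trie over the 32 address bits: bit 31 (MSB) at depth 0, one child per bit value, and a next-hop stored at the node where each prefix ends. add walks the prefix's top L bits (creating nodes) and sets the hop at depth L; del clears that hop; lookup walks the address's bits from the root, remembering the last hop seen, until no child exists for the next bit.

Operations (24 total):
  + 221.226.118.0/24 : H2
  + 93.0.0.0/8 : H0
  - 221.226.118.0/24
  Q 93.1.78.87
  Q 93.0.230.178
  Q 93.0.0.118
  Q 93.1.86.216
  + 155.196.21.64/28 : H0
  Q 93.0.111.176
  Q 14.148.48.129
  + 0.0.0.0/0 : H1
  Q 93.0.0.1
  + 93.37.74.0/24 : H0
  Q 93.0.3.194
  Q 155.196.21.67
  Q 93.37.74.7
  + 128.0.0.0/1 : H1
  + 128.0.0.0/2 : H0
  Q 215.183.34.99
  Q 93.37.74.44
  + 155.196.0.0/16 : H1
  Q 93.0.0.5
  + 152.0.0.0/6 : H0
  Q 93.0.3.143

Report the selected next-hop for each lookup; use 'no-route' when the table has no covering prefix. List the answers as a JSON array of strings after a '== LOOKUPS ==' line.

Trace:
  + 221.226.118.0/24 (H2) depth=24
  + 93.0.0.0/8 (H0) depth=8
  del 221.226.118.0/24 (clear depth 24)
  Q 93.1.78.87: descend 01011101 ; hops seen [H0] ; pick H0
  Q 93.0.230.178: descend 01011101 ; hops seen [H0] ; pick H0
  Q 93.0.0.118: descend 01011101 ; hops seen [H0] ; pick H0
  Q 93.1.86.216: descend 01011101 ; hops seen [H0] ; pick H0
  + 155.196.21.64/28 (H0) depth=28
  Q 93.0.111.176: descend 01011101 ; hops seen [H0] ; pick H0
  Q 14.148.48.129: descend 0 ; hops seen [∅] ; pick no-route
  + 0.0.0.0/0 (H1) depth=0
  Q 93.0.0.1: descend 01011101 ; hops seen [H1,H0] ; pick H0
  + 93.37.74.0/24 (H0) depth=24
  Q 93.0.3.194: descend 0101110100 ; hops seen [H1,H0] ; pick H0
  Q 155.196.21.67: descend 1001101111000100000101010100 ; hops seen [H1,H0] ; pick H0
  Q 93.37.74.7: descend 010111010010010101001010 ; hops seen [H1,H0,H0] ; pick H0
  + 128.0.0.0/1 (H1) depth=1
  + 128.0.0.0/2 (H0) depth=2
  Q 215.183.34.99: descend 1101 ; hops seen [H1,H1] ; pick H1
  Q 93.37.74.44: descend 010111010010010101001010 ; hops seen [H1,H0,H0] ; pick H0
  + 155.196.0.0/16 (H1) depth=16
  Q 93.0.0.5: descend 0101110100 ; hops seen [H1,H0] ; pick H0
  + 152.0.0.0/6 (H0) depth=6
  Q 93.0.3.143: descend 0101110100 ; hops seen [H1,H0] ; pick H0

== LOOKUPS ==
["H0","H0","H0","H0","H0","no-route","H0","H0","H0","H0","H1","H0","H0","H0"]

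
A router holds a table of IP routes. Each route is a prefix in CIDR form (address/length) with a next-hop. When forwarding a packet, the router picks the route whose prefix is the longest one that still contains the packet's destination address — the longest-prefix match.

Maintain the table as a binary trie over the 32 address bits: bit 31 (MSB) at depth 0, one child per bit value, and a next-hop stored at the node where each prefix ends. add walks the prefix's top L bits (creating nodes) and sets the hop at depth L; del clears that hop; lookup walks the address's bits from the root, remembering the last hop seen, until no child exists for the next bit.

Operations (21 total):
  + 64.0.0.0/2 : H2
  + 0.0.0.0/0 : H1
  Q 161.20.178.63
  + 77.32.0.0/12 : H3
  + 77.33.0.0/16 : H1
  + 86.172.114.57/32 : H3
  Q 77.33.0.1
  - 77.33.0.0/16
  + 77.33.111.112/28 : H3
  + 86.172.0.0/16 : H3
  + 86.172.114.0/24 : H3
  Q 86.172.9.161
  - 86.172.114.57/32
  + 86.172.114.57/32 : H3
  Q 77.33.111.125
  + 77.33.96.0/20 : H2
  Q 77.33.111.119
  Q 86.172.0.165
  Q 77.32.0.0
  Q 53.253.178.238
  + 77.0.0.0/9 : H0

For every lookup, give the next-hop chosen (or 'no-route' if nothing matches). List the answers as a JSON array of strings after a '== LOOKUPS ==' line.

Trace:
  + 64.0.0.0/2 (H2) depth=2
  + 0.0.0.0/0 (H1) depth=0
  Q 161.20.178.63: descend ε ; hops seen [H1] ; pick H1
  + 77.32.0.0/12 (H3) depth=12
  + 77.33.0.0/16 (H1) depth=16
  + 86.172.114.57/32 (H3) depth=32
  Q 77.33.0.1: descend 0100110100100001 ; hops seen [H1,H2,H3,H1] ; pick H1
  - 77.33.0.0/16 clear@16
  + 77.33.111.112/28 (H3) depth=28
  + 86.172.0.0/16 (H3) depth=16
  + 86.172.114.0/24 (H3) depth=24
  Q 86.172.9.161: descend 01010110101011000 ; hops seen [H1,H2,H3] ; pick H3
  - 86.172.114.57/32 clear@32
  + 86.172.114.57/32 (H3) depth=32
  Q 77.33.111.125: descend 0100110100100001011011110111 ; hops seen [H1,H2,H3,H3] ; pick H3
  + 77.33.96.0/20 (H2) depth=20
  Q 77.33.111.119: descend 0100110100100001011011110111 ; hops seen [H1,H2,H3,H2,H3] ; pick H3
  Q 86.172.0.165: descend 01010110101011000 ; hops seen [H1,H2,H3] ; pick H3
  Q 77.32.0.0: descend 010011010010000 ; hops seen [H1,H2,H3] ; pick H3
  Q 53.253.178.238: descend 0 ; hops seen [H1] ; pick H1
  + 77.0.0.0/9 (H0) depth=9

== LOOKUPS ==
["H1","H1","H3","H3","H3","H3","H3","H1"]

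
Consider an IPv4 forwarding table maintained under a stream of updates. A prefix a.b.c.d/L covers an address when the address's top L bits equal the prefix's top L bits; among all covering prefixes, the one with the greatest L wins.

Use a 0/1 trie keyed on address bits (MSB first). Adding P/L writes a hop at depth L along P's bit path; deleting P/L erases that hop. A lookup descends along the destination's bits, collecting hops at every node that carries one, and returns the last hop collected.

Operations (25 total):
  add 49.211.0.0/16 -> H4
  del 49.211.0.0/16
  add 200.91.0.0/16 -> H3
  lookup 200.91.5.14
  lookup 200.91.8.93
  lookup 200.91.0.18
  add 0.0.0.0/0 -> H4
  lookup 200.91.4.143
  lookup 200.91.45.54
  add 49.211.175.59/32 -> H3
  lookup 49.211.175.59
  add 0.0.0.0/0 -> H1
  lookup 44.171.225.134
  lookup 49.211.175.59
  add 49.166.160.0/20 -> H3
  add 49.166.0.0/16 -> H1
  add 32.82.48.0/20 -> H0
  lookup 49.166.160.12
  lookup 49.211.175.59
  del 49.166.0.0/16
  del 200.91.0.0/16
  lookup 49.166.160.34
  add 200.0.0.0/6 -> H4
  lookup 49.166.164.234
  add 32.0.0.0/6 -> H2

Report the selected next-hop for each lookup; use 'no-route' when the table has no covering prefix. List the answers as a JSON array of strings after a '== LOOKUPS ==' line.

Trace:
  add 49.211.0.0/16 -> H4 at depth 16
  - 49.211.0.0/16 clear@16
  add 200.91.0.0/16 -> H3 at depth 16
  ? 200.91.5.14  path d0:-→d1:-→d2:-→d3:-→d4:-→d5:-→d6:-→d7:-→d8:-→d9:-→d10:-→d11:-→d12:-→d13:-→d14:-→d15:-→d16:H3  best=H3
  ? 200.91.8.93  path d0:-→d1:-→d2:-→d3:-→d4:-→d5:-→d6:-→d7:-→d8:-→d9:-→d10:-→d11:-→d12:-→d13:-→d14:-→d15:-→d16:H3  best=H3
  ? 200.91.0.18  path d0:-→d1:-→d2:-→d3:-→d4:-→d5:-→d6:-→d7:-→d8:-→d9:-→d10:-→d11:-→d12:-→d13:-→d14:-→d15:-→d16:H3  best=H3
  add 0.0.0.0/0 -> H4 at depth 0
  ? 200.91.4.143  path d0:H4→d1:-→d2:-→d3:-→d4:-→d5:-→d6:-→d7:-→d8:-→d9:-→d10:-→d11:-→d12:-→d13:-→d14:-→d15:-→d16:H3  best=H3
  ? 200.91.45.54  path d0:H4→d1:-→d2:-→d3:-→d4:-→d5:-→d6:-→d7:-→d8:-→d9:-→d10:-→d11:-→d12:-→d13:-→d14:-→d15:-→d16:H3  best=H3
  add 49.211.175.59/32 -> H3 at depth 32
  ? 49.211.175.59  path d0:H4→d1:-→d2:-→d3:-→d4:-→d5:-→d6:-→d7:-→d8:-→d9:-→d10:-→d11:-→d12:-→d13:-→d14:-→d15:-→d16:-→d17:-→d18:-→d19:-→d20:-→d21:-→d22:-→d23:-→d24:-→d25:-→d26:-→d27:-→d28:-→d29:-→d30:-→d31:-→d32:H3  best=H3
  add 0.0.0.0/0 -> H1 at depth 0
  ? 44.171.225.134  path d0:H1→d1:-→d2:-→d3:-  best=H1
  ? 49.211.175.59  path d0:H1→d1:-→d2:-→d3:-→d4:-→d5:-→d6:-→d7:-→d8:-→d9:-→d10:-→d11:-→d12:-→d13:-→d14:-→d15:-→d16:-→d17:-→d18:-→d19:-→d20:-→d21:-→d22:-→d23:-→d24:-→d25:-→d26:-→d27:-→d28:-→d29:-→d30:-→d31:-→d32:H3  best=H3
  add 49.166.160.0/20 -> H3 at depth 20
  add 49.166.0.0/16 -> H1 at depth 16
  add 32.82.48.0/20 -> H0 at depth 20
  ? 49.166.160.12  path d0:H1→d1:-→d2:-→d3:-→d4:-→d5:-→d6:-→d7:-→d8:-→d9:-→d10:-→d11:-→d12:-→d13:-→d14:-→d15:-→d16:H1→d17:-→d18:-→d19:-→d20:H3  best=H3
  ? 49.211.175.59  path d0:H1→d1:-→d2:-→d3:-→d4:-→d5:-→d6:-→d7:-→d8:-→d9:-→d10:-→d11:-→d12:-→d13:-→d14:-→d15:-→d16:-→d17:-→d18:-→d19:-→d20:-→d21:-→d22:-→d23:-→d24:-→d25:-→d26:-→d27:-→d28:-→d29:-→d30:-→d31:-→d32:H3  best=H3
  - 49.166.0.0/16 clear@16
  - 200.91.0.0/16 clear@16
  ? 49.166.160.34  path d0:H1→d1:-→d2:-→d3:-→d4:-→d5:-→d6:-→d7:-→d8:-→d9:-→d10:-→d11:-→d12:-→d13:-→d14:-→d15:-→d16:-→d17:-→d18:-→d19:-→d20:H3  best=H3
  add 200.0.0.0/6 -> H4 at depth 6
  ? 49.166.164.234  path d0:H1→d1:-→d2:-→d3:-→d4:-→d5:-→d6:-→d7:-→d8:-→d9:-→d10:-→d11:-→d12:-→d13:-→d14:-→d15:-→d16:-→d17:-→d18:-→d19:-→d20:H3  best=H3
  add 32.0.0.0/6 -> H2 at depth 6

== LOOKUPS ==
["H3","H3","H3","H3","H3","H3","H1","H3","H3","H3","H3","H3"]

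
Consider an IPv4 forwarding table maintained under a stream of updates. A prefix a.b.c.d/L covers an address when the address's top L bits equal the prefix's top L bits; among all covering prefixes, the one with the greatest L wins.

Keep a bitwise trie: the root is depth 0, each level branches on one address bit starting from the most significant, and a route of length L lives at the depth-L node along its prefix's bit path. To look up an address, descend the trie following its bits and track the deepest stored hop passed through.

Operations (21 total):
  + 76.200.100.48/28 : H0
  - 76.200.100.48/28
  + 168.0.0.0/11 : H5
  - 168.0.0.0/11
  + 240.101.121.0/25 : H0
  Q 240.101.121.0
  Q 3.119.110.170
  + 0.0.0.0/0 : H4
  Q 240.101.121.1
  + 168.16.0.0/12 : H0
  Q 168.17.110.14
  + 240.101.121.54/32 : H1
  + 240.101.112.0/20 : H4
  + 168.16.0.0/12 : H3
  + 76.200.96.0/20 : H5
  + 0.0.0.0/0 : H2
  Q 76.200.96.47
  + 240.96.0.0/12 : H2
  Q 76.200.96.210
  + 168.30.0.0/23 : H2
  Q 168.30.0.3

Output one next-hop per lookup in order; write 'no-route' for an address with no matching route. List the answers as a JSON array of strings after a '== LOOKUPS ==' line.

Process each operation:
  add 76.200.100.48/28 -> H0 at depth 28
  - 76.200.100.48/28 clear@28
  add 168.0.0.0/11 -> H5 at depth 11
  - 168.0.0.0/11 clear@11
  add 240.101.121.0/25 -> H0 at depth 25
  lookup 240.101.121.0: bits 1111000001100101011110010 walk d0:-→d1:-→d2:-→d3:-→d4:-→d5:-→d6:-→d7:-→d8:-→d9:-→d10:-→d11:-→d12:-→d13:-→d14:-→d15:-→d16:-→d17:-→d18:-→d19:-→d20:-→d21:-→d22:-→d23:-→d24:-→d25:H0 -> H0
  lookup 3.119.110.170: bits 0 walk d0:-→d1:- -> no-route
  add 0.0.0.0/0 -> H4 at depth 0
  lookup 240.101.121.1: bits 1111000001100101011110010 walk d0:H4→d1:-→d2:-→d3:-→d4:-→d5:-→d6:-→d7:-→d8:-→d9:-→d10:-→d11:-→d12:-→d13:-→d14:-→d15:-→d16:-→d17:-→d18:-→d19:-→d20:-→d21:-→d22:-→d23:-→d24:-→d25:H0 -> H0
  add 168.16.0.0/12 -> H0 at depth 12
  lookup 168.17.110.14: bits 101010000001 walk d0:H4→d1:-→d2:-→d3:-→d4:-→d5:-→d6:-→d7:-→d8:-→d9:-→d10:-→d11:-→d12:H0 -> H0
  add 240.101.121.54/32 -> H1 at depth 32
  add 240.101.112.0/20 -> H4 at depth 20
  add 168.16.0.0/12 -> H3 at depth 12
  add 76.200.96.0/20 -> H5 at depth 20
  add 0.0.0.0/0 -> H2 at depth 0
  lookup 76.200.96.47: bits 010011001100100001100 walk d0:H2→d1:-→d2:-→d3:-→d4:-→d5:-→d6:-→d7:-→d8:-→d9:-→d10:-→d11:-→d12:-→d13:-→d14:-→d15:-→d16:-→d17:-→d18:-→d19:-→d20:H5→d21:- -> H5
  add 240.96.0.0/12 -> H2 at depth 12
  lookup 76.200.96.210: bits 010011001100100001100 walk d0:H2→d1:-→d2:-→d3:-→d4:-→d5:-→d6:-→d7:-→d8:-→d9:-→d10:-→d11:-→d12:-→d13:-→d14:-→d15:-→d16:-→d17:-→d18:-→d19:-→d20:H5→d21:- -> H5
  add 168.30.0.0/23 -> H2 at depth 23
  lookup 168.30.0.3: bits 10101000000111100000000 walk d0:H2→d1:-→d2:-→d3:-→d4:-→d5:-→d6:-→d7:-→d8:-→d9:-→d10:-→d11:-→d12:H3→d13:-→d14:-→d15:-→d16:-→d17:-→d18:-→d19:-→d20:-→d21:-→d22:-→d23:H2 -> H2

== LOOKUPS ==
["H0","no-route","H0","H0","H5","H5","H2"]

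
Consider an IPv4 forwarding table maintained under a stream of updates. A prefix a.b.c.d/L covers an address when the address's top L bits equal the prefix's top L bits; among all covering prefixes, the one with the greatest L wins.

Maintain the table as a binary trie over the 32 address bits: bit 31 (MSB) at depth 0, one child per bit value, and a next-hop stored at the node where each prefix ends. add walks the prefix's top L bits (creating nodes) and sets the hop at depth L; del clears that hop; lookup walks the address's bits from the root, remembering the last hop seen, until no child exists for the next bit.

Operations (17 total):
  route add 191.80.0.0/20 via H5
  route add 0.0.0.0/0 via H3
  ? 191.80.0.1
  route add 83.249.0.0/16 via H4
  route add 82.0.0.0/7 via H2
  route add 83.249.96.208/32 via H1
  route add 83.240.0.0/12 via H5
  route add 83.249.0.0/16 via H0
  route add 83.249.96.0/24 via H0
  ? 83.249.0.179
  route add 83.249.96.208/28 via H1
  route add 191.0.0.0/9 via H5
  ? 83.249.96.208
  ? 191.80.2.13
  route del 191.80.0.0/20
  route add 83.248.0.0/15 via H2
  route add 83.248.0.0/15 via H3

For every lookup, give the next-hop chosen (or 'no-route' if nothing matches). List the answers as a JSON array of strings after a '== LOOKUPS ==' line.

Trace:
  + 191.80.0.0/20 (H5) depth=20
  + 0.0.0.0/0 (H3) depth=0
  Q 191.80.0.1: descend 10111111010100000000 ; hops seen [H3,H5] ; pick H5
  + 83.249.0.0/16 (H4) depth=16
  + 82.0.0.0/7 (H2) depth=7
  + 83.249.96.208/32 (H1) depth=32
  + 83.240.0.0/12 (H5) depth=12
  + 83.249.0.0/16 (H0) depth=16
  + 83.249.96.0/24 (H0) depth=24
  Q 83.249.0.179: descend 01010011111110010 ; hops seen [H3,H2,H5,H0] ; pick H0
  + 83.249.96.208/28 (H1) depth=28
  + 191.0.0.0/9 (H5) depth=9
  Q 83.249.96.208: descend 01010011111110010110000011010000 ; hops seen [H3,H2,H5,H0,H0,H1,H1] ; pick H1
  Q 191.80.2.13: descend 10111111010100000000 ; hops seen [H3,H5,H5] ; pick H5
  del 191.80.0.0/20 (clear depth 20)
  + 83.248.0.0/15 (H2) depth=15
  + 83.248.0.0/15 (H3) depth=15

== LOOKUPS ==
["H5","H0","H1","H5"]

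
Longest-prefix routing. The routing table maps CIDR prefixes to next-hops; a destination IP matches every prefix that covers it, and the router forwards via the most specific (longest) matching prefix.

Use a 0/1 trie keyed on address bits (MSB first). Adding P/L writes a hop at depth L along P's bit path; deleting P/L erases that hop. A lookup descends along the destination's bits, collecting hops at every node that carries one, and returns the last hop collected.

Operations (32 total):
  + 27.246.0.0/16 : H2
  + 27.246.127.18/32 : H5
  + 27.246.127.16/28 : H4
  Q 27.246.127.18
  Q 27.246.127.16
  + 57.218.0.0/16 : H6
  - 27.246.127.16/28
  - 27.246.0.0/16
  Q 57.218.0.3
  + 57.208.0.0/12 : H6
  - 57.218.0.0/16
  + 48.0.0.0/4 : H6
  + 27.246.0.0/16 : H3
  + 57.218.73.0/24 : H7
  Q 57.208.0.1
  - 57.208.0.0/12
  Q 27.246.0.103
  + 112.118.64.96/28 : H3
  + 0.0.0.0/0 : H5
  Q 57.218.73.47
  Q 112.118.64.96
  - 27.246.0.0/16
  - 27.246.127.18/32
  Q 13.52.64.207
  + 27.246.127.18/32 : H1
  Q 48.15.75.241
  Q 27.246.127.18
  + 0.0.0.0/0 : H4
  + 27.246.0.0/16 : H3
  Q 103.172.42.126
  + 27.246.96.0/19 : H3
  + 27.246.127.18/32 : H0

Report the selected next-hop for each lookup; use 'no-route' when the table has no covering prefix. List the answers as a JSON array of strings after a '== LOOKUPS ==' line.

Apply in order:
  add 27.246.0.0/16 -> H2 at depth 16
  add 27.246.127.18/32 -> H5 at depth 32
  add 27.246.127.16/28 -> H4 at depth 28
  ? 27.246.127.18  path d0:-→d1:-→d2:-→d3:-→d4:-→d5:-→d6:-→d7:-→d8:-→d9:-→d10:-→d11:-→d12:-→d13:-→d14:-→d15:-→d16:H2→d17:-→d18:-→d19:-→d20:-→d21:-→d22:-→d23:-→d24:-→d25:-→d26:-→d27:-→d28:H4→d29:-→d30:-→d31:-→d32:H5  best=H5
  ? 27.246.127.16  path d0:-→d1:-→d2:-→d3:-→d4:-→d5:-→d6:-→d7:-→d8:-→d9:-→d10:-→d11:-→d12:-→d13:-→d14:-→d15:-→d16:H2→d17:-→d18:-→d19:-→d20:-→d21:-→d22:-→d23:-→d24:-→d25:-→d26:-→d27:-→d28:H4→d29:-→d30:-  best=H4
  add 57.218.0.0/16 -> H6 at depth 16
  - 27.246.127.16/28 clear@28
  - 27.246.0.0/16 clear@16
  ? 57.218.0.3  path d0:-→d1:-→d2:-→d3:-→d4:-→d5:-→d6:-→d7:-→d8:-→d9:-→d10:-→d11:-→d12:-→d13:-→d14:-→d15:-→d16:H6  best=H6
  add 57.208.0.0/12 -> H6 at depth 12
  - 57.218.0.0/16 clear@16
  add 48.0.0.0/4 -> H6 at depth 4
  add 27.246.0.0/16 -> H3 at depth 16
  add 57.218.73.0/24 -> H7 at depth 24
  ? 57.208.0.1  path d0:-→d1:-→d2:-→d3:-→d4:H6→d5:-→d6:-→d7:-→d8:-→d9:-→d10:-→d11:-→d12:H6  best=H6
  - 57.208.0.0/12 clear@12
  ? 27.246.0.103  path d0:-→d1:-→d2:-→d3:-→d4:-→d5:-→d6:-→d7:-→d8:-→d9:-→d10:-→d11:-→d12:-→d13:-→d14:-→d15:-→d16:H3→d17:-  best=H3
  add 112.118.64.96/28 -> H3 at depth 28
  add 0.0.0.0/0 -> H5 at depth 0
  ? 57.218.73.47  path d0:H5→d1:-→d2:-→d3:-→d4:H6→d5:-→d6:-→d7:-→d8:-→d9:-→d10:-→d11:-→d12:-→d13:-→d14:-→d15:-→d16:-→d17:-→d18:-→d19:-→d20:-→d21:-→d22:-→d23:-→d24:H7  best=H7
  ? 112.118.64.96  path d0:H5→d1:-→d2:-→d3:-→d4:-→d5:-→d6:-→d7:-→d8:-→d9:-→d10:-→d11:-→d12:-→d13:-→d14:-→d15:-→d16:-→d17:-→d18:-→d19:-→d20:-→d21:-→d22:-→d23:-→d24:-→d25:-→d26:-→d27:-→d28:H3  best=H3
  - 27.246.0.0/16 clear@16
  - 27.246.127.18/32 clear@32
  ? 13.52.64.207  path d0:H5→d1:-→d2:-→d3:-  best=H5
  add 27.246.127.18/32 -> H1 at depth 32
  ? 48.15.75.241  path d0:H5→d1:-→d2:-→d3:-→d4:H6  best=H6
  ? 27.246.127.18  path d0:H5→d1:-→d2:-→d3:-→d4:-→d5:-→d6:-→d7:-→d8:-→d9:-→d10:-→d11:-→d12:-→d13:-→d14:-→d15:-→d16:-→d17:-→d18:-→d19:-→d20:-→d21:-→d22:-→d23:-→d24:-→d25:-→d26:-→d27:-→d28:-→d29:-→d30:-→d31:-→d32:H1  best=H1
  add 0.0.0.0/0 -> H4 at depth 0
  add 27.246.0.0/16 -> H3 at depth 16
  ? 103.172.42.126  path d0:H4→d1:-→d2:-→d3:-  best=H4
  add 27.246.96.0/19 -> H3 at depth 19
  add 27.246.127.18/32 -> H0 at depth 32

== LOOKUPS ==
["H5","H4","H6","H6","H3","H7","H3","H5","H6","H1","H4"]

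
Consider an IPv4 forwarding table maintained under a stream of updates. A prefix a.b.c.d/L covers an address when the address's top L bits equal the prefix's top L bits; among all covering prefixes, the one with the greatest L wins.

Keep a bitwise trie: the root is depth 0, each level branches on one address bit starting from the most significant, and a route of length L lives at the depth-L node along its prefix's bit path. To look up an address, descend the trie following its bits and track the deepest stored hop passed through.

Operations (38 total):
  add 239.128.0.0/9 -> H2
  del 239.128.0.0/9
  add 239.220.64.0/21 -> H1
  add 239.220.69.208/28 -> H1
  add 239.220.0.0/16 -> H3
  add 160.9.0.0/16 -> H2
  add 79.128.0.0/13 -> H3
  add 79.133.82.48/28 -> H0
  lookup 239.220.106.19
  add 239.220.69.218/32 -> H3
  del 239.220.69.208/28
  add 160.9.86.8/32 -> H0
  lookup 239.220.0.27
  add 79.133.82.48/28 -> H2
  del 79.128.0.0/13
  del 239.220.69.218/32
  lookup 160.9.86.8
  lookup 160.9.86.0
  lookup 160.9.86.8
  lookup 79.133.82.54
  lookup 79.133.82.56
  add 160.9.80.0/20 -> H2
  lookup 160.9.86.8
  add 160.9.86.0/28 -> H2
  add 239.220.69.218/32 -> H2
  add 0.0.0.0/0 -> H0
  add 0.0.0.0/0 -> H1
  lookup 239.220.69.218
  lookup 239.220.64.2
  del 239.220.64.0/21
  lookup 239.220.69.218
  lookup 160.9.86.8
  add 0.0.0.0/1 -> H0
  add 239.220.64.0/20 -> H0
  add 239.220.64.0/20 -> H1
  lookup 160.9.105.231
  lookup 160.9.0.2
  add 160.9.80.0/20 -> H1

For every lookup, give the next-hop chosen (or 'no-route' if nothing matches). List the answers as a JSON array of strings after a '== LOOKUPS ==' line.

Apply in order:
  + 239.128.0.0/9 (H2) depth=9
  - 239.128.0.0/9 clear@9
  + 239.220.64.0/21 (H1) depth=21
  + 239.220.69.208/28 (H1) depth=28
  + 239.220.0.0/16 (H3) depth=16
  + 160.9.0.0/16 (H2) depth=16
  + 79.128.0.0/13 (H3) depth=13
  + 79.133.82.48/28 (H0) depth=28
  Q 239.220.106.19: descend 111011111101110001 ; hops seen [H3] ; pick H3
  + 239.220.69.218/32 (H3) depth=32
  - 239.220.69.208/28 clear@28
  + 160.9.86.8/32 (H0) depth=32
  Q 239.220.0.27: descend 11101111110111000 ; hops seen [H3] ; pick H3
  + 79.133.82.48/28 (H2) depth=28
  - 79.128.0.0/13 clear@13
  - 239.220.69.218/32 clear@32
  Q 160.9.86.8: descend 10100000000010010101011000001000 ; hops seen [H2,H0] ; pick H0
  Q 160.9.86.0: descend 1010000000001001010101100000 ; hops seen [H2] ; pick H2
  Q 160.9.86.8: descend 10100000000010010101011000001000 ; hops seen [H2,H0] ; pick H0
  Q 79.133.82.54: descend 0100111110000101010100100011 ; hops seen [H2] ; pick H2
  Q 79.133.82.56: descend 0100111110000101010100100011 ; hops seen [H2] ; pick H2
  + 160.9.80.0/20 (H2) depth=20
  Q 160.9.86.8: descend 10100000000010010101011000001000 ; hops seen [H2,H2,H0] ; pick H0
  + 160.9.86.0/28 (H2) depth=28
  + 239.220.69.218/32 (H2) depth=32
  + 0.0.0.0/0 (H0) depth=0
  + 0.0.0.0/0 (H1) depth=0
  Q 239.220.69.218: descend 11101111110111000100010111011010 ; hops seen [H1,H3,H1,H2] ; pick H2
  Q 239.220.64.2: descend 111011111101110001000 ; hops seen [H1,H3,H1] ; pick H1
  - 239.220.64.0/21 clear@21
  Q 239.220.69.218: descend 11101111110111000100010111011010 ; hops seen [H1,H3,H2] ; pick H2
  Q 160.9.86.8: descend 10100000000010010101011000001000 ; hops seen [H1,H2,H2,H2,H0] ; pick H0
  + 0.0.0.0/1 (H0) depth=1
  + 239.220.64.0/20 (H0) depth=20
  + 239.220.64.0/20 (H1) depth=20
  Q 160.9.105.231: descend 101000000000100101 ; hops seen [H1,H2] ; pick H2
  Q 160.9.0.2: descend 10100000000010010 ; hops seen [H1,H2] ; pick H2
  + 160.9.80.0/20 (H1) depth=20

== LOOKUPS ==
["H3","H3","H0","H2","H0","H2","H2","H0","H2","H1","H2","H0","H2","H2"]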